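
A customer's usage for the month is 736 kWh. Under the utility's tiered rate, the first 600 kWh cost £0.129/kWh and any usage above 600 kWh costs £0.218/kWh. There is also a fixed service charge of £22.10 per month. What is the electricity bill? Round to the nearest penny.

£129.15

First 600 kWh × £0.129 = £77.40
Remaining 136 kWh × £0.218 = £29.65
Energy charge = £107.05; + service £22.10 = £129.15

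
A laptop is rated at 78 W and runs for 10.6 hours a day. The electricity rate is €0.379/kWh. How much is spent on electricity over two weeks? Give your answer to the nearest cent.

€4.39

Energy = 78 W × 10.6 h/day × 14 days = 11,575 Wh = 11.58 kWh
Cost = 11.58 kWh × €0.379/kWh = €4.39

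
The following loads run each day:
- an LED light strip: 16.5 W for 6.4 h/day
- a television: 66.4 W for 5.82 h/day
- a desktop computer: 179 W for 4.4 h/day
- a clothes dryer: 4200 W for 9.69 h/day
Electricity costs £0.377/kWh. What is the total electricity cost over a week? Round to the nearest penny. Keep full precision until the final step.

£110.78

LED light strip: 16.5 W × 6.4 h × 7 d = 739 Wh = 0.7392 kWh
television: 66.4 W × 5.82 h × 7 d = 2,705 Wh = 2.705 kWh
desktop computer: 179 W × 4.4 h × 7 d = 5,513 Wh = 5.513 kWh
clothes dryer: 4200 W × 9.69 h × 7 d = 284,886 Wh = 284.9 kWh
Total energy = 0.7392 + 2.705 + 5.513 + 284.9 = 293.8 kWh
Cost = 293.8 kWh × £0.377 = £110.78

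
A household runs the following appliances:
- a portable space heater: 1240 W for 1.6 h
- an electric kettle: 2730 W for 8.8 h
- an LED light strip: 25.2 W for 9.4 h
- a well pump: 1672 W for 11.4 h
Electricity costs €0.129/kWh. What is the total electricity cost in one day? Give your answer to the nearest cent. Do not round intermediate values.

€5.84

portable space heater: 1240 W × 1.6 h = 1,984 Wh = 1.984 kWh
electric kettle: 2730 W × 8.8 h = 24,024 Wh = 24.02 kWh
LED light strip: 25.2 W × 9.4 h = 237 Wh = 0.2369 kWh
well pump: 1672 W × 11.4 h = 19,061 Wh = 19.06 kWh
Total energy = 1.984 + 24.02 + 0.2369 + 19.06 = 45.31 kWh
Cost = 45.31 kWh × €0.129 = €5.84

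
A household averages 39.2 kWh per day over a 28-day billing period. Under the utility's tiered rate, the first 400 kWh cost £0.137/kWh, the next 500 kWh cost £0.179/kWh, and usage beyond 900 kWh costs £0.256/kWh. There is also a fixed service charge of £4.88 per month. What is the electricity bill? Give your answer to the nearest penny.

Usage = 39.2 kWh/day × 28 days = 1097.6 kWh
First 400 kWh × £0.137 = £54.80
Next 500 kWh × £0.179 = £89.50
Remaining 197.6 kWh × £0.256 = £50.59
Energy charge = £194.89; + service £4.88 = £199.77

£199.77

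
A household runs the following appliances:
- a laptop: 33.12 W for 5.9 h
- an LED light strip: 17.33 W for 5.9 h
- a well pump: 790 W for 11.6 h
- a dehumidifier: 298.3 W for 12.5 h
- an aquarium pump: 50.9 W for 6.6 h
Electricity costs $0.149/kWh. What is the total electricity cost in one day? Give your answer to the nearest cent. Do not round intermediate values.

$2.02

laptop: 33.12 W × 5.9 h = 195 Wh = 0.1954 kWh
LED light strip: 17.33 W × 5.9 h = 102 Wh = 0.1022 kWh
well pump: 790 W × 11.6 h = 9,164 Wh = 9.164 kWh
dehumidifier: 298.3 W × 12.5 h = 3,729 Wh = 3.729 kWh
aquarium pump: 50.9 W × 6.6 h = 336 Wh = 0.3359 kWh
Total energy = 0.1954 + 0.1022 + 9.164 + 3.729 + 0.3359 = 13.53 kWh
Cost = 13.53 kWh × $0.149 = $2.02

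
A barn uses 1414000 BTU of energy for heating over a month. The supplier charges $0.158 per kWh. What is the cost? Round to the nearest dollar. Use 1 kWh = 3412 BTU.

1414000 BTU × (0.00029308 kWh/BTU) = 414.4 kWh
Cost = 414.4 kWh × $0.158/kWh = $65.48 ≈ $65

$65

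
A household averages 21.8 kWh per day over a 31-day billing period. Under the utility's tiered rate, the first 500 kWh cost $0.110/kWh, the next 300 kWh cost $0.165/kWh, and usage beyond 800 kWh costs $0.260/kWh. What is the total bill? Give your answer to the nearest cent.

$84.01

Usage = 21.8 kWh/day × 31 days = 675.8 kWh
First 500 kWh × $0.110 = $55.00
Next 175.8 kWh × $0.165 = $29.01
Remaining tier: 0 kWh (not reached)
Total = $84.01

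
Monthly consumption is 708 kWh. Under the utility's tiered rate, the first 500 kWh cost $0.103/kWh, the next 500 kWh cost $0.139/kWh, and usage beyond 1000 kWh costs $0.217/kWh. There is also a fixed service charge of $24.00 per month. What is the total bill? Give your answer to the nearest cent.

First 500 kWh × $0.103 = $51.50
Next 208 kWh × $0.139 = $28.91
Remaining tier: 0 kWh (not reached)
Energy charge = $80.41; + service $24.00 = $104.41

$104.41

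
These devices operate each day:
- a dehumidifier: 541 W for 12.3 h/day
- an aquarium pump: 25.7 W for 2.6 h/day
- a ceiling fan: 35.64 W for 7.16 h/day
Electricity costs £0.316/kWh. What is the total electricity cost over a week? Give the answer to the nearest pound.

£15

dehumidifier: 541 W × 12.3 h × 7 d = 46,580 Wh = 46.58 kWh
aquarium pump: 25.7 W × 2.6 h × 7 d = 468 Wh = 0.4677 kWh
ceiling fan: 35.64 W × 7.16 h × 7 d = 1,786 Wh = 1.786 kWh
Total energy = 46.58 + 0.4677 + 1.786 = 48.83 kWh
Cost = 48.83 kWh × £0.316 = £15.43 ≈ £15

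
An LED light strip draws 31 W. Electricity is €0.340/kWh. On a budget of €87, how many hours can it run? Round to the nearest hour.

Energy budget = €87 / €0.340 per kWh = 255.9 kWh = 255,882 Wh
Runtime = 255,882 Wh / 31 W = 8,254 h

8254 h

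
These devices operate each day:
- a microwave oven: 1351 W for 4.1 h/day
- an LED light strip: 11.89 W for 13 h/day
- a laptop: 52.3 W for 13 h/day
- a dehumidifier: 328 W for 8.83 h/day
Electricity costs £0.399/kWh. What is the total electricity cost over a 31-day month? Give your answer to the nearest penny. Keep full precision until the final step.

£114.66

microwave oven: 1351 W × 4.1 h × 31 d = 171,712 Wh = 171.7 kWh
LED light strip: 11.89 W × 13 h × 31 d = 4,792 Wh = 4.792 kWh
laptop: 52.3 W × 13 h × 31 d = 21,077 Wh = 21.08 kWh
dehumidifier: 328 W × 8.83 h × 31 d = 89,783 Wh = 89.78 kWh
Total energy = 171.7 + 4.792 + 21.08 + 89.78 = 287.4 kWh
Cost = 287.4 kWh × £0.399 = £114.66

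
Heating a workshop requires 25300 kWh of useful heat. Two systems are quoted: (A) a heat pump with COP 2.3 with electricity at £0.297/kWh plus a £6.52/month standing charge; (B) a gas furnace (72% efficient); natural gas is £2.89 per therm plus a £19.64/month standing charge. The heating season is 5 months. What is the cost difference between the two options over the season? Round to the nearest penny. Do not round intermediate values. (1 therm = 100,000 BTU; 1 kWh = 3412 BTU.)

£263.53

Heat load = 25300 kWh × 3412 = 86,323,600 BTU
Gas: input = 86,323,600 / 0.72 = 119,893,889 BTU = 1,199 therm → 1,199 × £2.89 = £3,464.93; + 5 × £19.64 standing = £3,563.13
Heat pump: 86,323,600 BTU / 3412 = 25,300 kWh heat; / 2.3 = 11,000 kWh in → × £0.297 = £3,267.00; + 5 × £6.52 standing = £3,299.60
Difference = |£3,563.13 − £3,299.60| = £263.53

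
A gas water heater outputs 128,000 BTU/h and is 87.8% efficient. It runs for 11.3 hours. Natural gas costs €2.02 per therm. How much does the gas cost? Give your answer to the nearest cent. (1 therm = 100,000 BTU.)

€33.28

Heat delivered = 128,000 BTU/h × 11.3 h = 1,446,400 BTU
Gas input = 1,446,400 / 0.878 = 1,647,380 BTU
= 1,647,380 / 100,000 = 16.47 therm
Cost = 16.47 × €2.02/therm = €33.28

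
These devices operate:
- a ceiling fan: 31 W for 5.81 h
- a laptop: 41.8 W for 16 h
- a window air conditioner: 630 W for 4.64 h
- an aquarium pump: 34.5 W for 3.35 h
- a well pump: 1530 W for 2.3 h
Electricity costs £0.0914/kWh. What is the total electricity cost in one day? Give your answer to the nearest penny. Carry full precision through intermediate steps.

ceiling fan: 31 W × 5.81 h = 180 Wh = 0.1801 kWh
laptop: 41.8 W × 16 h = 669 Wh = 0.6688 kWh
window air conditioner: 630 W × 4.64 h = 2,923 Wh = 2.923 kWh
aquarium pump: 34.5 W × 3.35 h = 116 Wh = 0.1156 kWh
well pump: 1530 W × 2.3 h = 3,519 Wh = 3.519 kWh
Total energy = 0.1801 + 0.6688 + 2.923 + 0.1156 + 3.519 = 7.407 kWh
Cost = 7.407 kWh × £0.0914 = £0.68

£0.68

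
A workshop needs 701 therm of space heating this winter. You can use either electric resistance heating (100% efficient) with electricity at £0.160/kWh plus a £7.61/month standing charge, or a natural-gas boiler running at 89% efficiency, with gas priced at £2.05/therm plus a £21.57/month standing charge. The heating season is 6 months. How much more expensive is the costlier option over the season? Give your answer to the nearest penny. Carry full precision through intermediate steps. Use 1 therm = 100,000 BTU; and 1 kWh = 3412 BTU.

Heat load = 701 therm × 100,000 = 70,100,000 BTU
Gas: input = 70,100,000 / 0.89 = 78,764,045 BTU = 787.6 therm → 787.6 × £2.05 = £1,614.66; + 6 × £21.57 standing = £1,744.08
Electric: 70,100,000 BTU / 3412 = 20,550 kWh → × £0.160 = £3,287.22; + 6 × £7.61 standing = £3,332.88
Difference = |£1,744.08 − £3,332.88| = £1,588.80

£1588.80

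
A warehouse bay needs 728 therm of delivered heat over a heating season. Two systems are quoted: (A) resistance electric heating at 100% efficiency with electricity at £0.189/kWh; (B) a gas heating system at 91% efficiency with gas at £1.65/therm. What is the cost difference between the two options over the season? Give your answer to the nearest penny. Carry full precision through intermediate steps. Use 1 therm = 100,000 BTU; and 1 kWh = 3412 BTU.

£2712.59

Heat load = 728 therm × 100,000 = 72,800,000 BTU
Gas: input = 72,800,000 / 0.91 = 80,000,000 BTU = 800 therm → 800 × £1.65 = £1,320.00
Electric: 72,800,000 BTU / 3412 = 21,340 kWh → × £0.189 = £4,032.59
Difference = |£1,320.00 − £4,032.59| = £2,712.59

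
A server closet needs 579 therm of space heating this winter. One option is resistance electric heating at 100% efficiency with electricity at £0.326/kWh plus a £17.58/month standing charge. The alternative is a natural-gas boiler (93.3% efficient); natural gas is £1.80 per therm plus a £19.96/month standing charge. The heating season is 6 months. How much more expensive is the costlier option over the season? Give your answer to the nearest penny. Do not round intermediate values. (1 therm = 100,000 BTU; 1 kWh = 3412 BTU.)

£4400.74

Heat load = 579 therm × 100,000 = 57,900,000 BTU
Gas: input = 57,900,000 / 0.933 = 62,057,878 BTU = 620.6 therm → 620.6 × £1.80 = £1,117.04; + 6 × £19.96 standing = £1,236.80
Electric: 57,900,000 BTU / 3412 = 16,970 kWh → × £0.326 = £5,532.06; + 6 × £17.58 standing = £5,637.54
Difference = |£1,236.80 − £5,637.54| = £4,400.74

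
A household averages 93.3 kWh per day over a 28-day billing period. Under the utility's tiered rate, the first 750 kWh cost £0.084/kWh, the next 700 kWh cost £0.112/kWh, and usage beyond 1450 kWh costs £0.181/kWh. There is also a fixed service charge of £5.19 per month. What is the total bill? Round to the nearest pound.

Usage = 93.3 kWh/day × 28 days = 2612.4 kWh
First 750 kWh × £0.084 = £63.00
Next 700 kWh × £0.112 = £78.40
Remaining 1162.4 kWh × £0.181 = £210.39
Energy charge = £351.79; + service £5.19 = £356.98 ≈ £357

£357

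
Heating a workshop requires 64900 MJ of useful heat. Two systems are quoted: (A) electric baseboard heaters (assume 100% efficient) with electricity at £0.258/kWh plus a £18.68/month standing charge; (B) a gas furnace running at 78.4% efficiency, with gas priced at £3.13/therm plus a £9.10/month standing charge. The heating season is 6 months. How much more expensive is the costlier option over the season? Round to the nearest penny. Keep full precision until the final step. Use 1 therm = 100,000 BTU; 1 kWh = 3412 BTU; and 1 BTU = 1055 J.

£2253.13

Heat load = 64900 MJ = 64,900,000,000 J / 1055 = 61,516,588 BTU
Gas: input = 61,516,588 / 0.784 = 78,465,035 BTU = 784.7 therm → 784.7 × £3.13 = £2,455.96; + 6 × £9.10 standing = £2,510.56
Electric: 61,516,588 BTU / 3412 = 18,030 kWh → × £0.258 = £4,651.61; + 6 × £18.68 standing = £4,763.69
Difference = |£2,510.56 − £4,763.69| = £2,253.13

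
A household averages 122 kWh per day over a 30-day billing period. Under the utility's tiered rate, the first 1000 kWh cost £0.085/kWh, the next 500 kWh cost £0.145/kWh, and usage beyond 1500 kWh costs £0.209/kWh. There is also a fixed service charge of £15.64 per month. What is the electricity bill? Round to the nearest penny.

Usage = 122 kWh/day × 30 days = 3660 kWh
First 1000 kWh × £0.085 = £85.00
Next 500 kWh × £0.145 = £72.50
Remaining 2160 kWh × £0.209 = £451.44
Energy charge = £608.94; + service £15.64 = £624.58

£624.58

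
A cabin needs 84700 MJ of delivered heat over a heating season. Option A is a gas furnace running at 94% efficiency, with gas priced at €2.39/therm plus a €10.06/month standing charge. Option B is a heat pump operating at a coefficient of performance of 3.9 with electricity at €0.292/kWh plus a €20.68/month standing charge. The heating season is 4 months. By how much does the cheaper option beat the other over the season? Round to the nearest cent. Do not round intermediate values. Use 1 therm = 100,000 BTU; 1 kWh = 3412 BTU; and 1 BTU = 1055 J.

€237.06

Heat load = 84700 MJ = 84,700,000,000 J / 1055 = 80,284,360 BTU
Gas: input = 80,284,360 / 0.94 = 85,408,894 BTU = 854.1 therm → 854.1 × €2.39 = €2,041.27; + 4 × €10.06 standing = €2,081.51
Heat pump: 80,284,360 BTU / 3412 = 23,530 kWh heat; / 3.9 = 6,033 kWh in → × €0.292 = €1,761.73; + 4 × €20.68 standing = €1,844.45
Difference = |€2,081.51 − €1,844.45| = €237.06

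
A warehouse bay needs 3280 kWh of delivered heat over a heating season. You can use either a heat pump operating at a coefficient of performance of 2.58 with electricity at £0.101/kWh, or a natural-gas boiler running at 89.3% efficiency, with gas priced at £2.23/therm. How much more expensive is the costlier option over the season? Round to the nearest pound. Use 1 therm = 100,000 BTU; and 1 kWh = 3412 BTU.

£151

Heat load = 3280 kWh × 3412 = 11,191,360 BTU
Gas: input = 11,191,360 / 0.893 = 12,532,318 BTU = 125.3 therm → 125.3 × £2.23 = £279.47
Heat pump: 11,191,360 BTU / 3412 = 3,280 kWh heat; / 2.58 = 1,271 kWh in → × £0.101 = £128.40
Difference = |£279.47 − £128.40| = £151.07 ≈ £151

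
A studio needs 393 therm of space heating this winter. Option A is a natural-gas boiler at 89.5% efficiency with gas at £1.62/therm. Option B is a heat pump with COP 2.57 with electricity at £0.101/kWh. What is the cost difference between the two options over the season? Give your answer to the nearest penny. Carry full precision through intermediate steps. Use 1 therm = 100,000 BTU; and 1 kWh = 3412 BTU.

£258.69

Heat load = 393 therm × 100,000 = 39,300,000 BTU
Gas: input = 39,300,000 / 0.895 = 43,910,615 BTU = 439.1 therm → 439.1 × £1.62 = £711.35
Heat pump: 39,300,000 BTU / 3412 = 11,520 kWh heat; / 2.57 = 4,482 kWh in → × £0.101 = £452.66
Difference = |£711.35 − £452.66| = £258.69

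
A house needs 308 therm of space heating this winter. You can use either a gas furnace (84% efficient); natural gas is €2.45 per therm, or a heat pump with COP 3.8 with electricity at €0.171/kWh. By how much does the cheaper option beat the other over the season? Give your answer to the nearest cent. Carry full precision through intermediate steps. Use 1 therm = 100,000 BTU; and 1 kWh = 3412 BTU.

€492.12

Heat load = 308 therm × 100,000 = 30,800,000 BTU
Gas: input = 30,800,000 / 0.84 = 36,666,667 BTU = 366.7 therm → 366.7 × €2.45 = €898.33
Heat pump: 30,800,000 BTU / 3412 = 9,027 kWh heat; / 3.8 = 2,376 kWh in → × €0.171 = €406.21
Difference = |€898.33 − €406.21| = €492.12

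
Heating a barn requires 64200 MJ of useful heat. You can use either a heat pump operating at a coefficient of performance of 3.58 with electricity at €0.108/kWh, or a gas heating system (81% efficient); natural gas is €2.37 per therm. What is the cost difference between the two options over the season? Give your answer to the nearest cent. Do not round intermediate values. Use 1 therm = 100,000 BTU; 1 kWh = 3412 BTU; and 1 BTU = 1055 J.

€1242.48

Heat load = 64200 MJ = 64,200,000,000 J / 1055 = 60,853,081 BTU
Gas: input = 60,853,081 / 0.81 = 75,127,260 BTU = 751.3 therm → 751.3 × €2.37 = €1,780.52
Heat pump: 60,853,081 BTU / 3412 = 17,840 kWh heat; / 3.58 = 4,982 kWh in → × €0.108 = €538.04
Difference = |€1,780.52 − €538.04| = €1,242.48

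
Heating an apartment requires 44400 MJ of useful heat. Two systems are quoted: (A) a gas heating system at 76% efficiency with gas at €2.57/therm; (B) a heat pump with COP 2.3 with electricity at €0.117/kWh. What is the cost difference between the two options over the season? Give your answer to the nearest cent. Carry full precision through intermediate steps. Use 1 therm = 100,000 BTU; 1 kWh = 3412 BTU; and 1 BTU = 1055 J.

Heat load = 44400 MJ = 44,400,000,000 J / 1055 = 42,085,308 BTU
Gas: input = 42,085,308 / 0.76 = 55,375,405 BTU = 553.8 therm → 553.8 × €2.57 = €1,423.15
Heat pump: 42,085,308 BTU / 3412 = 12,330 kWh heat; / 2.3 = 5,363 kWh in → × €0.117 = €627.45
Difference = |€1,423.15 − €627.45| = €795.70

€795.70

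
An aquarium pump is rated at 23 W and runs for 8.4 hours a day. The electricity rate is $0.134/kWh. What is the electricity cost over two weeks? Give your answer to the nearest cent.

Energy = 23 W × 8.4 h/day × 14 days = 2,705 Wh = 2.705 kWh
Cost = 2.705 kWh × $0.134/kWh = $0.36

$0.36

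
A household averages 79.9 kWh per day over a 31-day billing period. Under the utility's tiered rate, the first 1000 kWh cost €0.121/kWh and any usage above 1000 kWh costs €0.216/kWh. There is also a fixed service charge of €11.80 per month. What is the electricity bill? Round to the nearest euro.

Usage = 79.9 kWh/day × 31 days = 2476.9 kWh
First 1000 kWh × €0.121 = €121.00
Remaining 1476.9 kWh × €0.216 = €319.01
Energy charge = €440.01; + service €11.80 = €451.81 ≈ €452

€452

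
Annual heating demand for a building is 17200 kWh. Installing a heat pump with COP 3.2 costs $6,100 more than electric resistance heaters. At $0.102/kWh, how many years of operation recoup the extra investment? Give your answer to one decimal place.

Resistance: 17200 kWh × $0.102 = $1,754.40/yr
Heat pump: 17200 / 3.2 = 5375 kWh in → × $0.102 = $548.25/yr
Annual savings = $1,206.15
Payback = $6,100 / $1,206.15 = 5.06 years

5.1 years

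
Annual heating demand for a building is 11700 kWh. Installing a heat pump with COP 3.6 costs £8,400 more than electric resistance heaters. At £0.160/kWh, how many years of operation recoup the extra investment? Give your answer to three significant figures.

6.21 years

Resistance: 11700 kWh × £0.160 = £1,872.00/yr
Heat pump: 11700 / 3.6 = 3250 kWh in → × £0.160 = £520.00/yr
Annual savings = £1,352.00
Payback = £8,400 / £1,352.00 = 6.21 years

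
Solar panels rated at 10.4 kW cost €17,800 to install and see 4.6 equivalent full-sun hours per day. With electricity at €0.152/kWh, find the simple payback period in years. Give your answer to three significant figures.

6.71 years

Daily generation = 10.4 kW × 4.6 h = 47.84 kWh
Annual generation = 47.84 × 365 = 17462 kWh
Annual savings = 17462 × €0.152 = €2,654.16
Payback = €17,800 / €2,654.16 = 6.71 years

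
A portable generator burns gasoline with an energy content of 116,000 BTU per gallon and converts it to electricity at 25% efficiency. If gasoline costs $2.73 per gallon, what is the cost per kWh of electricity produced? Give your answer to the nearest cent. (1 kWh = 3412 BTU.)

$0.32

Electrical output per gallon = 116,000 BTU × 0.25 / 3412 BTU/kWh = 8.499 kWh
Cost per kWh = $2.73 / 8.499 kWh = $0.321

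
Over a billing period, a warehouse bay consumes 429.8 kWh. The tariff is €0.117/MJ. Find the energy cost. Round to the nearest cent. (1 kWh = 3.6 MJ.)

€181.03

429.8 kWh × (3.6 MJ/kWh) = 1,547 MJ
Cost = 1,547 MJ × €0.117/MJ = €181.03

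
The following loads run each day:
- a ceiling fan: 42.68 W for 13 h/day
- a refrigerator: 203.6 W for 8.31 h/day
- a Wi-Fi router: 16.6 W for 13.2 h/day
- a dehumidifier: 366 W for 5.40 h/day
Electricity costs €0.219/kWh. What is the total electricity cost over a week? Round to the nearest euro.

€7

ceiling fan: 42.68 W × 13 h × 7 d = 3,884 Wh = 3.884 kWh
refrigerator: 203.6 W × 8.31 h × 7 d = 11,843 Wh = 11.84 kWh
Wi-Fi router: 16.6 W × 13.2 h × 7 d = 1,534 Wh = 1.534 kWh
dehumidifier: 366 W × 5.40 h × 7 d = 13,835 Wh = 13.83 kWh
Total energy = 3.884 + 11.84 + 1.534 + 13.83 = 31.1 kWh
Cost = 31.1 kWh × €0.219 = €6.81 ≈ €7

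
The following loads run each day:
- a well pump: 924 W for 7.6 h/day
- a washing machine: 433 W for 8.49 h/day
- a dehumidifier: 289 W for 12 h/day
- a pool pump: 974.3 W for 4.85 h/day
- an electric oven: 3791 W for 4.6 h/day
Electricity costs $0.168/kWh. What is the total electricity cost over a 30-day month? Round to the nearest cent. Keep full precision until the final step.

well pump: 924 W × 7.6 h × 30 d = 210,672 Wh = 210.7 kWh
washing machine: 433 W × 8.49 h × 30 d = 110,285 Wh = 110.3 kWh
dehumidifier: 289 W × 12 h × 30 d = 104,040 Wh = 104 kWh
pool pump: 974.3 W × 4.85 h × 30 d = 141,761 Wh = 141.8 kWh
electric oven: 3791 W × 4.6 h × 30 d = 523,158 Wh = 523.2 kWh
Total energy = 210.7 + 110.3 + 104 + 141.8 + 523.2 = 1,090 kWh
Cost = 1,090 kWh × $0.168 = $183.11

$183.11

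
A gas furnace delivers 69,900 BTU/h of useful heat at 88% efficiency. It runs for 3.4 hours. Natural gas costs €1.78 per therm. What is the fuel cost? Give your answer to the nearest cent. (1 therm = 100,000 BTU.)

Heat delivered = 69,900 BTU/h × 3.4 h = 237,660 BTU
Gas input = 237,660 / 0.88 = 270,068 BTU
= 270,068 / 100,000 = 2.701 therm
Cost = 2.701 × €1.78/therm = €4.81

€4.81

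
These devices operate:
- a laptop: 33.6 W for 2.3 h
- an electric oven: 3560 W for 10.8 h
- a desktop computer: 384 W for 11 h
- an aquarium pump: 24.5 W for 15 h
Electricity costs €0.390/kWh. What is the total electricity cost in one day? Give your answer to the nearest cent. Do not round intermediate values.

laptop: 33.6 W × 2.3 h = 77 Wh = 0.07728 kWh
electric oven: 3560 W × 10.8 h = 38,448 Wh = 38.45 kWh
desktop computer: 384 W × 11 h = 4,224 Wh = 4.224 kWh
aquarium pump: 24.5 W × 15 h = 368 Wh = 0.3675 kWh
Total energy = 0.07728 + 38.45 + 4.224 + 0.3675 = 43.12 kWh
Cost = 43.12 kWh × €0.390 = €16.82

€16.82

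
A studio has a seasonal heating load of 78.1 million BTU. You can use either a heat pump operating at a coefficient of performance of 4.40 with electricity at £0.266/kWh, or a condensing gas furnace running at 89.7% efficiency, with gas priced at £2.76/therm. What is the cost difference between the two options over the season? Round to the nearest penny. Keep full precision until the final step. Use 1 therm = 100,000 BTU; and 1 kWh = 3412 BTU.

£1019.28

Heat load = 78.1 × 10⁶ BTU = 78,100,000 BTU
Gas: input = 78,100,000 / 0.897 = 87,068,004 BTU = 870.7 therm → 870.7 × £2.76 = £2,403.08
Heat pump: 78,100,000 BTU / 3412 = 22,890 kWh heat; / 4.40 = 5,202 kWh in → × £0.266 = £1,383.79
Difference = |£2,403.08 − £1,383.79| = £1,019.28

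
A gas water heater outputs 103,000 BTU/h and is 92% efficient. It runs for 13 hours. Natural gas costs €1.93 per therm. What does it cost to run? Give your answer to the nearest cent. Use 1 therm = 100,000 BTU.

€28.09

Heat delivered = 103,000 BTU/h × 13 h = 1,339,000 BTU
Gas input = 1,339,000 / 0.92 = 1,455,435 BTU
= 1,455,435 / 100,000 = 14.55 therm
Cost = 14.55 × €1.93/therm = €28.09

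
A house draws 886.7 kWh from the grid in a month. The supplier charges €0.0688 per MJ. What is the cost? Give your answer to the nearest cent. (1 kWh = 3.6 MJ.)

€219.62

886.7 kWh × (3.6 MJ/kWh) = 3,192 MJ
Cost = 3,192 MJ × €0.0688/MJ = €219.62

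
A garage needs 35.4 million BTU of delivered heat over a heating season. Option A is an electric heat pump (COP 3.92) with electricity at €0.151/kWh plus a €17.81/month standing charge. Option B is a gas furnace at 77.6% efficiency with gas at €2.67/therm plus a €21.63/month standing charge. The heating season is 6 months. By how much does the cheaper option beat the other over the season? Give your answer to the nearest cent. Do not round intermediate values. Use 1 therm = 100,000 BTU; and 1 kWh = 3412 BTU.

€841.28

Heat load = 35.4 × 10⁶ BTU = 35,400,000 BTU
Gas: input = 35,400,000 / 0.776 = 45,618,557 BTU = 456.2 therm → 456.2 × €2.67 = €1,218.02; + 6 × €21.63 standing = €1,347.80
Heat pump: 35,400,000 BTU / 3412 = 10,380 kWh heat; / 3.92 = 2,647 kWh in → × €0.151 = €399.65; + 6 × €17.81 standing = €506.51
Difference = |€1,347.80 − €506.51| = €841.28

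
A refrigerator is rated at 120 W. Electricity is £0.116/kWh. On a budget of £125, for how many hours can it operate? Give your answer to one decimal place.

Energy budget = £125 / £0.116 per kWh = 1,078 kWh = 1,077,586 Wh
Runtime = 1,077,586 Wh / 120 W = 8,980 h

8979.9 h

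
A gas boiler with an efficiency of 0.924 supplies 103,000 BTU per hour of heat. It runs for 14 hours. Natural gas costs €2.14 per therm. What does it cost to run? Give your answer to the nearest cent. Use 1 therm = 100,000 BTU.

Heat delivered = 103,000 BTU/h × 14 h = 1,442,000 BTU
Gas input = 1,442,000 / 0.924 = 1,560,606 BTU
= 1,560,606 / 100,000 = 15.61 therm
Cost = 15.61 × €2.14/therm = €33.40

€33.40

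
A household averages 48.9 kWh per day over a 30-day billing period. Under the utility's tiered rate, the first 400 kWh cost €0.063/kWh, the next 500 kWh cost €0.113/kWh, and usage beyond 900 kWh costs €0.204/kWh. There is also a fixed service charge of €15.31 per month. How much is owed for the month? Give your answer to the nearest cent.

€212.68

Usage = 48.9 kWh/day × 30 days = 1467 kWh
First 400 kWh × €0.063 = €25.20
Next 500 kWh × €0.113 = €56.50
Remaining 567 kWh × €0.204 = €115.67
Energy charge = €197.37; + service €15.31 = €212.68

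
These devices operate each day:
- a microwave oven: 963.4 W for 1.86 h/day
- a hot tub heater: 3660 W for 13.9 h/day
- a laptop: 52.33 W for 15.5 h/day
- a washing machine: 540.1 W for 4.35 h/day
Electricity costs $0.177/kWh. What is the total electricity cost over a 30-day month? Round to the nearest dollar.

microwave oven: 963.4 W × 1.86 h × 30 d = 53,758 Wh = 53.76 kWh
hot tub heater: 3660 W × 13.9 h × 30 d = 1,526,220 Wh = 1,526 kWh
laptop: 52.33 W × 15.5 h × 30 d = 24,333 Wh = 24.33 kWh
washing machine: 540.1 W × 4.35 h × 30 d = 70,483 Wh = 70.48 kWh
Total energy = 53.76 + 1,526 + 24.33 + 70.48 = 1,675 kWh
Cost = 1,675 kWh × $0.177 = $296.44 ≈ $296

$296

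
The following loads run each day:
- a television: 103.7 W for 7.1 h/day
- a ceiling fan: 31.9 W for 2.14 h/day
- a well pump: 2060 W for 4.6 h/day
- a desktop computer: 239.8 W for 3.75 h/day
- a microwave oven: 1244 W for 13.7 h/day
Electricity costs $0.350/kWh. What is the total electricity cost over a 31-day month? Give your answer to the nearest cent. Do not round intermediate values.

television: 103.7 W × 7.1 h × 31 d = 22,824 Wh = 22.82 kWh
ceiling fan: 31.9 W × 2.14 h × 31 d = 2,116 Wh = 2.116 kWh
well pump: 2060 W × 4.6 h × 31 d = 293,756 Wh = 293.8 kWh
desktop computer: 239.8 W × 3.75 h × 31 d = 27,877 Wh = 27.88 kWh
microwave oven: 1244 W × 13.7 h × 31 d = 528,327 Wh = 528.3 kWh
Total energy = 22.82 + 2.116 + 293.8 + 27.88 + 528.3 = 874.9 kWh
Cost = 874.9 kWh × $0.350 = $306.22

$306.22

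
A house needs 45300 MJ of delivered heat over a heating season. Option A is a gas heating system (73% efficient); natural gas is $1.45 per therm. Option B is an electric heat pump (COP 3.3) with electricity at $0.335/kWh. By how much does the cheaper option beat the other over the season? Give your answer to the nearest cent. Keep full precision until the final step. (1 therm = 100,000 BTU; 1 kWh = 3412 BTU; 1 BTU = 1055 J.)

Heat load = 45300 MJ = 45,300,000,000 J / 1055 = 42,938,389 BTU
Gas: input = 42,938,389 / 0.73 = 58,819,710 BTU = 588.2 therm → 588.2 × $1.45 = $852.89
Heat pump: 42,938,389 BTU / 3412 = 12,580 kWh heat; / 3.3 = 3,813 kWh in → × $0.335 = $1,277.52
Difference = |$852.89 − $1,277.52| = $424.63

$424.63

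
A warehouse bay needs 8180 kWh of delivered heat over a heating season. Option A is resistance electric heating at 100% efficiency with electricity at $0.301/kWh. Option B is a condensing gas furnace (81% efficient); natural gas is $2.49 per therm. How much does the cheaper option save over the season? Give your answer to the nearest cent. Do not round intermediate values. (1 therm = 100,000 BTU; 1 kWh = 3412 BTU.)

$1604.20

Heat load = 8180 kWh × 3412 = 27,910,160 BTU
Gas: input = 27,910,160 / 0.81 = 34,456,988 BTU = 344.6 therm → 344.6 × $2.49 = $857.98
Electric: 27,910,160 BTU / 3412 = 8,180 kWh → × $0.301 = $2,462.18
Difference = |$857.98 − $2,462.18| = $1,604.20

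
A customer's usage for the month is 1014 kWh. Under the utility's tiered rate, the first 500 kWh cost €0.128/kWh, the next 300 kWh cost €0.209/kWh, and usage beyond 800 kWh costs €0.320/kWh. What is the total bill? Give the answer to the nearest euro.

€195

First 500 kWh × €0.128 = €64.00
Next 300 kWh × €0.209 = €62.70
Remaining 214 kWh × €0.320 = €68.48
Total = €195.18 ≈ €195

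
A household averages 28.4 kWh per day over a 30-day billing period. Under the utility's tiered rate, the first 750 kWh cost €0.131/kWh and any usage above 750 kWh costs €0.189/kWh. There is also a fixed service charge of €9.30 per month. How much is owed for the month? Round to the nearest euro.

Usage = 28.4 kWh/day × 30 days = 852 kWh
First 750 kWh × €0.131 = €98.25
Remaining 102 kWh × €0.189 = €19.28
Energy charge = €117.53; + service €9.30 = €126.83 ≈ €127

€127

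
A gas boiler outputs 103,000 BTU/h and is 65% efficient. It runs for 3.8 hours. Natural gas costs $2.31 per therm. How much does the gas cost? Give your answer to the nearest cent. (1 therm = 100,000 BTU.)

Heat delivered = 103,000 BTU/h × 3.8 h = 391,400 BTU
Gas input = 391,400 / 0.65 = 602,154 BTU
= 602,154 / 100,000 = 6.022 therm
Cost = 6.022 × $2.31/therm = $13.91

$13.91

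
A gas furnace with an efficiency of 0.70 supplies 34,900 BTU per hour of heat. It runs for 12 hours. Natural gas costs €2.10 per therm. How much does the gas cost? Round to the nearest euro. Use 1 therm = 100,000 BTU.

Heat delivered = 34,900 BTU/h × 12 h = 418,800 BTU
Gas input = 418,800 / 0.70 = 598,286 BTU
= 598,286 / 100,000 = 5.983 therm
Cost = 5.983 × €2.10/therm = €12.56 ≈ €13

€13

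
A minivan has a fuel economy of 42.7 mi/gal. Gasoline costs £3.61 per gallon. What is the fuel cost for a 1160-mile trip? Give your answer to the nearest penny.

Fuel = 1160 mi / 42.7 mpg = 27.17 gal
Cost = 27.17 gal × £3.61/gal = £98.07

£98.07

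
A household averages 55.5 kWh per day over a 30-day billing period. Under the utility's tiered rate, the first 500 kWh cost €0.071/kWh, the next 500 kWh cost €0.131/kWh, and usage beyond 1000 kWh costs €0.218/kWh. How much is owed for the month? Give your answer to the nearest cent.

€245.97

Usage = 55.5 kWh/day × 30 days = 1665 kWh
First 500 kWh × €0.071 = €35.50
Next 500 kWh × €0.131 = €65.50
Remaining 665 kWh × €0.218 = €144.97
Total = €245.97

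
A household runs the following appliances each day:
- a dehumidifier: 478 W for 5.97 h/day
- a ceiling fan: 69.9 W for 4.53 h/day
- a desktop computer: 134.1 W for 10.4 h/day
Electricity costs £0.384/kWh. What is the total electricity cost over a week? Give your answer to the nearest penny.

£12.27

dehumidifier: 478 W × 5.97 h × 7 d = 19,976 Wh = 19.98 kWh
ceiling fan: 69.9 W × 4.53 h × 7 d = 2,217 Wh = 2.217 kWh
desktop computer: 134.1 W × 10.4 h × 7 d = 9,762 Wh = 9.762 kWh
Total energy = 19.98 + 2.217 + 9.762 = 31.95 kWh
Cost = 31.95 kWh × £0.384 = £12.27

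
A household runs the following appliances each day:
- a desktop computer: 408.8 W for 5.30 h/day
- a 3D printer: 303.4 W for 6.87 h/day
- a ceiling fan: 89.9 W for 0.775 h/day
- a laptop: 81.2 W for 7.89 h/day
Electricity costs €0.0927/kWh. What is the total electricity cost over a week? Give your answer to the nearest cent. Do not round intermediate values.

€3.22

desktop computer: 408.8 W × 5.30 h × 7 d = 15,166 Wh = 15.17 kWh
3D printer: 303.4 W × 6.87 h × 7 d = 14,591 Wh = 14.59 kWh
ceiling fan: 89.9 W × 0.775 h × 7 d = 488 Wh = 0.4877 kWh
laptop: 81.2 W × 7.89 h × 7 d = 4,485 Wh = 4.485 kWh
Total energy = 15.17 + 14.59 + 0.4877 + 4.485 = 34.73 kWh
Cost = 34.73 kWh × €0.0927 = €3.22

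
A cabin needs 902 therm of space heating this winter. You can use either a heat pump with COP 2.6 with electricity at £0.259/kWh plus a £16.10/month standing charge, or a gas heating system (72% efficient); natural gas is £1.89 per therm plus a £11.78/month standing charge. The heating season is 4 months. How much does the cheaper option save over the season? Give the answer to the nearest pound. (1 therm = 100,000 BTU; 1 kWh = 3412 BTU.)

£283

Heat load = 902 therm × 100,000 = 90,200,000 BTU
Gas: input = 90,200,000 / 0.72 = 125,277,778 BTU = 1,253 therm → 1,253 × £1.89 = £2,367.75; + 4 × £11.78 standing = £2,414.87
Heat pump: 90,200,000 BTU / 3412 = 26,440 kWh heat; / 2.6 = 10,170 kWh in → × £0.259 = £2,633.44; + 4 × £16.10 standing = £2,697.84
Difference = |£2,414.87 − £2,697.84| = £282.97 ≈ £283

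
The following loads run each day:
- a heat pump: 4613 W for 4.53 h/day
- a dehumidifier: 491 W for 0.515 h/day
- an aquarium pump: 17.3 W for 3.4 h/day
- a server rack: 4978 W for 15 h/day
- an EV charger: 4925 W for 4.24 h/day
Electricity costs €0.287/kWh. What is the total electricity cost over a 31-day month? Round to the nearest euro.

heat pump: 4613 W × 4.53 h × 31 d = 647,804 Wh = 647.8 kWh
dehumidifier: 491 W × 0.515 h × 31 d = 7,839 Wh = 7.839 kWh
aquarium pump: 17.3 W × 3.4 h × 31 d = 1,823 Wh = 1.823 kWh
server rack: 4978 W × 15 h × 31 d = 2,314,770 Wh = 2,315 kWh
EV charger: 4925 W × 4.24 h × 31 d = 647,342 Wh = 647.3 kWh
Total energy = 647.8 + 7.839 + 1.823 + 2,315 + 647.3 = 3,620 kWh
Cost = 3,620 kWh × €0.287 = €1,038.82 ≈ €1039

€1039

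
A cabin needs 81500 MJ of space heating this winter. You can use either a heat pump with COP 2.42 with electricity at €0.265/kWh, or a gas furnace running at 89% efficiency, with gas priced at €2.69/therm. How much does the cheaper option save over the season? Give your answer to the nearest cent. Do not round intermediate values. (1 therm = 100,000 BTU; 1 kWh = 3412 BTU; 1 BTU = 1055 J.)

Heat load = 81500 MJ = 81,500,000,000 J / 1055 = 77,251,185 BTU
Gas: input = 77,251,185 / 0.89 = 86,799,084 BTU = 868 therm → 868 × €2.69 = €2,334.90
Heat pump: 77,251,185 BTU / 3412 = 22,640 kWh heat; / 2.42 = 9,356 kWh in → × €0.265 = €2,479.29
Difference = |€2,334.90 − €2,479.29| = €144.39

€144.39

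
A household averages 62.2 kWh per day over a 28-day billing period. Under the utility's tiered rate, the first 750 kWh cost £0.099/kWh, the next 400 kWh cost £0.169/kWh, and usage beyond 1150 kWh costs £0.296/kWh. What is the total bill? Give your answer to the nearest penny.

£316.96

Usage = 62.2 kWh/day × 28 days = 1741.6 kWh
First 750 kWh × £0.099 = £74.25
Next 400 kWh × £0.169 = £67.60
Remaining 591.6 kWh × £0.296 = £175.11
Total = £316.96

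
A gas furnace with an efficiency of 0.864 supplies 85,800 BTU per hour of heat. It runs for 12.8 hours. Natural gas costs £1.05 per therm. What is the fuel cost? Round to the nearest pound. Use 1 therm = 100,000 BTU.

£13

Heat delivered = 85,800 BTU/h × 12.8 h = 1,098,240 BTU
Gas input = 1,098,240 / 0.864 = 1,271,111 BTU
= 1,271,111 / 100,000 = 12.71 therm
Cost = 12.71 × £1.05/therm = £13.35 ≈ £13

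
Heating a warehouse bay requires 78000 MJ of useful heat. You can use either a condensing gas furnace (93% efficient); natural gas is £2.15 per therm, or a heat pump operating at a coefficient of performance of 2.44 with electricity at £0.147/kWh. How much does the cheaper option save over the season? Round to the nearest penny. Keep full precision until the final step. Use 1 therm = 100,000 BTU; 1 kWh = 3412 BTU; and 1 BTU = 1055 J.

£403.77

Heat load = 78000 MJ = 78,000,000,000 J / 1055 = 73,933,649 BTU
Gas: input = 73,933,649 / 0.93 = 79,498,548 BTU = 795 therm → 795 × £2.15 = £1,709.22
Heat pump: 73,933,649 BTU / 3412 = 21,670 kWh heat; / 2.44 = 8,881 kWh in → × £0.147 = £1,305.45
Difference = |£1,709.22 − £1,305.45| = £403.77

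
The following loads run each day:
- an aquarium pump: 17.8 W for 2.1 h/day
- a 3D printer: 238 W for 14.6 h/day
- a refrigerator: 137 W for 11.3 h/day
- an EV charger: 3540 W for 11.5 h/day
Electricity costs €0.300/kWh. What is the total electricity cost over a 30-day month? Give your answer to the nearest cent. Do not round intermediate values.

€411.93

aquarium pump: 17.8 W × 2.1 h × 30 d = 1,121 Wh = 1.121 kWh
3D printer: 238 W × 14.6 h × 30 d = 104,244 Wh = 104.2 kWh
refrigerator: 137 W × 11.3 h × 30 d = 46,443 Wh = 46.44 kWh
EV charger: 3540 W × 11.5 h × 30 d = 1,221,300 Wh = 1,221 kWh
Total energy = 1.121 + 104.2 + 46.44 + 1,221 = 1,373 kWh
Cost = 1,373 kWh × €0.300 = €411.93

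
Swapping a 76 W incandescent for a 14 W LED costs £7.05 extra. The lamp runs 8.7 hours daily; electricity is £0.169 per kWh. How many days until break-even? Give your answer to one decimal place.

77.3 days

Power saved = 76 − 14 = 62 W
Daily energy saved = 62 W × 8.7 h = 539.4 Wh = 0.5394 kWh
Daily savings = 0.5394 × £0.169 = £0.0912
Payback = £7.05 / £0.0912 per day = 77.34 days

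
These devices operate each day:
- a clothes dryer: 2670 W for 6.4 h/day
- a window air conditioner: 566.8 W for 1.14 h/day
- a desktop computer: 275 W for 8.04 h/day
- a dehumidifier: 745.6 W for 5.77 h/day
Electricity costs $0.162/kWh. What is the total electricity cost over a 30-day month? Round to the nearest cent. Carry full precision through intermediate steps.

$117.84

clothes dryer: 2670 W × 6.4 h × 30 d = 512,640 Wh = 512.6 kWh
window air conditioner: 566.8 W × 1.14 h × 30 d = 19,385 Wh = 19.38 kWh
desktop computer: 275 W × 8.04 h × 30 d = 66,330 Wh = 66.33 kWh
dehumidifier: 745.6 W × 5.77 h × 30 d = 129,063 Wh = 129.1 kWh
Total energy = 512.6 + 19.38 + 66.33 + 129.1 = 727.4 kWh
Cost = 727.4 kWh × $0.162 = $117.84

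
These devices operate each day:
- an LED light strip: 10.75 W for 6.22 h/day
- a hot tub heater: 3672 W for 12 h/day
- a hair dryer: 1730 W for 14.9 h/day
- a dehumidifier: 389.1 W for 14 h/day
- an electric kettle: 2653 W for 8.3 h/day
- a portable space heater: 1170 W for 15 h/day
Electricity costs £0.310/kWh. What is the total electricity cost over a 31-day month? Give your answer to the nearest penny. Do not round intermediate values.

LED light strip: 10.75 W × 6.22 h × 31 d = 2,073 Wh = 2.073 kWh
hot tub heater: 3672 W × 12 h × 31 d = 1,365,984 Wh = 1,366 kWh
hair dryer: 1730 W × 14.9 h × 31 d = 799,087 Wh = 799.1 kWh
dehumidifier: 389.1 W × 14 h × 31 d = 168,869 Wh = 168.9 kWh
electric kettle: 2653 W × 8.3 h × 31 d = 682,617 Wh = 682.6 kWh
portable space heater: 1170 W × 15 h × 31 d = 544,050 Wh = 544 kWh
Total energy = 2.073 + 1,366 + 799.1 + 168.9 + 682.6 + 544 = 3,563 kWh
Cost = 3,563 kWh × £0.310 = £1,104.43

£1104.43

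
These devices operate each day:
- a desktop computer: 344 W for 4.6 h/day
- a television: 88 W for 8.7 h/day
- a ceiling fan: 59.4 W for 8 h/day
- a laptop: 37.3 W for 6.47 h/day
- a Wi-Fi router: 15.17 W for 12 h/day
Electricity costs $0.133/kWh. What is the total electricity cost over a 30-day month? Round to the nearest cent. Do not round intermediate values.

desktop computer: 344 W × 4.6 h × 30 d = 47,472 Wh = 47.47 kWh
television: 88 W × 8.7 h × 30 d = 22,968 Wh = 22.97 kWh
ceiling fan: 59.4 W × 8 h × 30 d = 14,256 Wh = 14.26 kWh
laptop: 37.3 W × 6.47 h × 30 d = 7,240 Wh = 7.24 kWh
Wi-Fi router: 15.17 W × 12 h × 30 d = 5,461 Wh = 5.461 kWh
Total energy = 47.47 + 22.97 + 14.26 + 7.24 + 5.461 = 97.4 kWh
Cost = 97.4 kWh × $0.133 = $12.95

$12.95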